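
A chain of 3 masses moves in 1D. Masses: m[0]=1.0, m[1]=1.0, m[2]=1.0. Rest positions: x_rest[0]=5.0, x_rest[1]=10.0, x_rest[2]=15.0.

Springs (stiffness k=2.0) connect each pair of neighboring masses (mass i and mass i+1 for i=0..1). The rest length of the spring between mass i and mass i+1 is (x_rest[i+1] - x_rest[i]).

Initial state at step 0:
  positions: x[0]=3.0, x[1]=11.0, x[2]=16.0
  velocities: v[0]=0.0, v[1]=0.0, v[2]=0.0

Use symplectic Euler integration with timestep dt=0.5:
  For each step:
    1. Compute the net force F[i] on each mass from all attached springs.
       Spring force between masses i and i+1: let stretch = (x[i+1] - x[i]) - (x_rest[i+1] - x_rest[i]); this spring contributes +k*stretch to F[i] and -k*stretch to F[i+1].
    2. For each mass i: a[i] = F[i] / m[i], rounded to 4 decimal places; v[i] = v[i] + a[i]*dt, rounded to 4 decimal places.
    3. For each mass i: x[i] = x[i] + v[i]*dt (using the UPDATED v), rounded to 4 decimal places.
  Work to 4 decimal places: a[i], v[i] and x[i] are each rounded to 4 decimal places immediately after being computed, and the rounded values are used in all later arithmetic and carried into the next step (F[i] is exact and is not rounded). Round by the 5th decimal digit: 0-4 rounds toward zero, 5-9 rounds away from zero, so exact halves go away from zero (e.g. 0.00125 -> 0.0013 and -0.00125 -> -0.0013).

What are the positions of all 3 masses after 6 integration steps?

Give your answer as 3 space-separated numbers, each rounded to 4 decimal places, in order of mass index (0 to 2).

Answer: 5.4376 9.1719 15.3907

Derivation:
Step 0: x=[3.0000 11.0000 16.0000] v=[0.0000 0.0000 0.0000]
Step 1: x=[4.5000 9.5000 16.0000] v=[3.0000 -3.0000 0.0000]
Step 2: x=[6.0000 8.7500 15.2500] v=[3.0000 -1.5000 -1.5000]
Step 3: x=[6.3750 9.8750 13.7500] v=[0.7500 2.2500 -3.0000]
Step 4: x=[6.0000 11.1875 12.8125] v=[-0.7500 2.6250 -1.8750]
Step 5: x=[5.7188 10.7188 13.5625] v=[-0.5625 -0.9375 1.5000]
Step 6: x=[5.4376 9.1719 15.3907] v=[-0.5625 -3.0938 3.6563]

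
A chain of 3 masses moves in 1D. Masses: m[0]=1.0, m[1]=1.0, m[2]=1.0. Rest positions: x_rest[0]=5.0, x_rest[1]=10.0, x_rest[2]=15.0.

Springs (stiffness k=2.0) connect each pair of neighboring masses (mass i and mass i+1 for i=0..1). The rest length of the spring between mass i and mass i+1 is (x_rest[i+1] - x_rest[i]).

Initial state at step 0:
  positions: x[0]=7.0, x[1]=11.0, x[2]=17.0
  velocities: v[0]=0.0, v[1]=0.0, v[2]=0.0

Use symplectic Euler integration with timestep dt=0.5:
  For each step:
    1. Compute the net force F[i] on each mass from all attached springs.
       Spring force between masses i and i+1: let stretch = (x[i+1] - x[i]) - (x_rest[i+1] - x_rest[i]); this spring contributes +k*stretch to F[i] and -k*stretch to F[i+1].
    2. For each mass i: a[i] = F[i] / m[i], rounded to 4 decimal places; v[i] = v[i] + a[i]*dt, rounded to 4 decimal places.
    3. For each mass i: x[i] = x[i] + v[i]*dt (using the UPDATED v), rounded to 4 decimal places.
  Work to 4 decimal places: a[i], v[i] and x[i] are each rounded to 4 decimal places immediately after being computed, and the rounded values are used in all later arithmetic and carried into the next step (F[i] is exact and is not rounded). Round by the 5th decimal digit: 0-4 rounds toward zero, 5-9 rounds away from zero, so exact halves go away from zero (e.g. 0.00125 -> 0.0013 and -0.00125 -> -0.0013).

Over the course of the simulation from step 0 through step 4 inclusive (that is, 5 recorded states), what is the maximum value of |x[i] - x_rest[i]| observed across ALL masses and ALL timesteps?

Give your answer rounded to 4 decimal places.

Step 0: x=[7.0000 11.0000 17.0000] v=[0.0000 0.0000 0.0000]
Step 1: x=[6.5000 12.0000 16.5000] v=[-1.0000 2.0000 -1.0000]
Step 2: x=[6.2500 12.5000 16.2500] v=[-0.5000 1.0000 -0.5000]
Step 3: x=[6.6250 11.7500 16.6250] v=[0.7500 -1.5000 0.7500]
Step 4: x=[7.0625 10.8750 17.0625] v=[0.8750 -1.7500 0.8750]
Max displacement = 2.5000

Answer: 2.5000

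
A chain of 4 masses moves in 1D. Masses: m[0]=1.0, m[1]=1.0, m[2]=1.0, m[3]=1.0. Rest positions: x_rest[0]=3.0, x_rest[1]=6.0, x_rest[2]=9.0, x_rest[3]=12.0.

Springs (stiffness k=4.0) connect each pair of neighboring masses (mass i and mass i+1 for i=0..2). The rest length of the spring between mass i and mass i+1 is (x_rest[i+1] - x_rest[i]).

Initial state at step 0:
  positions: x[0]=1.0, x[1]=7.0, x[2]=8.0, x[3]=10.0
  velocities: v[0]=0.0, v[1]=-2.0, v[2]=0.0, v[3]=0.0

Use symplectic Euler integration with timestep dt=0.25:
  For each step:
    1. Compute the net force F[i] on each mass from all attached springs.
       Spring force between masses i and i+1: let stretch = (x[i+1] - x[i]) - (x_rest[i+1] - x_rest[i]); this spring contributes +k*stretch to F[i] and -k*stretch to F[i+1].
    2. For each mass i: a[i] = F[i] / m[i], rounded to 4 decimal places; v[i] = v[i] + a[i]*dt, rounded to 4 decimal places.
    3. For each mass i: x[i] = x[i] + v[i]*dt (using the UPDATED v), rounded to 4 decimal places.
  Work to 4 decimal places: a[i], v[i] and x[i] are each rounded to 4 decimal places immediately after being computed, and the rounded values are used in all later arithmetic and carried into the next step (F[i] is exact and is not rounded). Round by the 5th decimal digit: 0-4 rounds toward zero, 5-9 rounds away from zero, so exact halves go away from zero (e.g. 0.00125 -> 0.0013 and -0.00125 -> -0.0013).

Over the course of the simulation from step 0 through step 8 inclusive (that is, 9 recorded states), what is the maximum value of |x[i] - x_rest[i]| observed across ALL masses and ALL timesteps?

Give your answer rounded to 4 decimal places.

Answer: 3.4687

Derivation:
Step 0: x=[1.0000 7.0000 8.0000 10.0000] v=[0.0000 -2.0000 0.0000 0.0000]
Step 1: x=[1.7500 5.2500 8.2500 10.2500] v=[3.0000 -7.0000 1.0000 1.0000]
Step 2: x=[2.6250 3.3750 8.2500 10.7500] v=[3.5000 -7.5000 0.0000 2.0000]
Step 3: x=[2.9375 2.5313 7.6563 11.3750] v=[1.2500 -3.3750 -2.3750 2.5000]
Step 4: x=[2.3985 3.0704 6.7110 11.8203] v=[-2.1562 2.1562 -3.7813 1.7813]
Step 5: x=[1.2774 4.3516 6.1329 11.7383] v=[-4.4843 5.1249 -2.3126 -0.3280]
Step 6: x=[0.1749 5.3096 6.5108 11.0050] v=[-4.4101 3.8320 1.5115 -2.9334]
Step 7: x=[-0.3940 5.2842 7.7119 9.8981] v=[-2.2754 -0.1015 4.8045 -4.4276]
Step 8: x=[-0.2933 4.4462 8.8527 8.9947] v=[0.4028 -3.3520 4.5630 -3.6138]
Max displacement = 3.4687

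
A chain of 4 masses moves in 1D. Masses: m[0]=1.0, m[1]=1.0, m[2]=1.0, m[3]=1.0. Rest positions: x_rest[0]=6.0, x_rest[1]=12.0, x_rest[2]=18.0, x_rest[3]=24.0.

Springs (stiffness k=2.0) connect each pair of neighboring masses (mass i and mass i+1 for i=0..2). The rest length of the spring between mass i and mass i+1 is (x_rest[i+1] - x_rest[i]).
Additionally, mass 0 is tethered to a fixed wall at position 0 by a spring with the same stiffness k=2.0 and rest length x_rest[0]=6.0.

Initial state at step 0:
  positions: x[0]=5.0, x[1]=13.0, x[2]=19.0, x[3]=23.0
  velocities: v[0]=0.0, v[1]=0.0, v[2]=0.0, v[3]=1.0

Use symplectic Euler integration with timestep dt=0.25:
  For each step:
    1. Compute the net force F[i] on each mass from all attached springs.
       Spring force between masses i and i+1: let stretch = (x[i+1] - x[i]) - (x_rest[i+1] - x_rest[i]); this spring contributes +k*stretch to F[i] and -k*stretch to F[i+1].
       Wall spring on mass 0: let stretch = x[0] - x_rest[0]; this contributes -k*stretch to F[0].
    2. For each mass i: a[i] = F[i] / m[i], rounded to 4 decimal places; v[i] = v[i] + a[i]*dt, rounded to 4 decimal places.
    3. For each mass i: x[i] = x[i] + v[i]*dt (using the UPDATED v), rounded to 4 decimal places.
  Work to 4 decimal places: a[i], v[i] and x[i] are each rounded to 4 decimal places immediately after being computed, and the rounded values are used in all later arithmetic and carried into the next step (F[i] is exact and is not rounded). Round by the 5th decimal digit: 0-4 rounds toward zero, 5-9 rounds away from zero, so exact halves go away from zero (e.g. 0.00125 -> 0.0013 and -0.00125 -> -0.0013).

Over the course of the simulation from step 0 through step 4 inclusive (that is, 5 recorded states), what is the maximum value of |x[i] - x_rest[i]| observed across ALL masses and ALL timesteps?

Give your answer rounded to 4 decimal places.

Answer: 1.4002

Derivation:
Step 0: x=[5.0000 13.0000 19.0000 23.0000] v=[0.0000 0.0000 0.0000 1.0000]
Step 1: x=[5.3750 12.7500 18.7500 23.5000] v=[1.5000 -1.0000 -1.0000 2.0000]
Step 2: x=[6.0000 12.3281 18.3438 24.1563] v=[2.5000 -1.6875 -1.6250 2.6250]
Step 3: x=[6.6660 11.8672 17.9122 24.8360] v=[2.6641 -1.8437 -1.7266 2.7188]
Step 4: x=[7.1489 11.5118 17.5904 25.4002] v=[1.9317 -1.4218 -1.2872 2.2569]
Max displacement = 1.4002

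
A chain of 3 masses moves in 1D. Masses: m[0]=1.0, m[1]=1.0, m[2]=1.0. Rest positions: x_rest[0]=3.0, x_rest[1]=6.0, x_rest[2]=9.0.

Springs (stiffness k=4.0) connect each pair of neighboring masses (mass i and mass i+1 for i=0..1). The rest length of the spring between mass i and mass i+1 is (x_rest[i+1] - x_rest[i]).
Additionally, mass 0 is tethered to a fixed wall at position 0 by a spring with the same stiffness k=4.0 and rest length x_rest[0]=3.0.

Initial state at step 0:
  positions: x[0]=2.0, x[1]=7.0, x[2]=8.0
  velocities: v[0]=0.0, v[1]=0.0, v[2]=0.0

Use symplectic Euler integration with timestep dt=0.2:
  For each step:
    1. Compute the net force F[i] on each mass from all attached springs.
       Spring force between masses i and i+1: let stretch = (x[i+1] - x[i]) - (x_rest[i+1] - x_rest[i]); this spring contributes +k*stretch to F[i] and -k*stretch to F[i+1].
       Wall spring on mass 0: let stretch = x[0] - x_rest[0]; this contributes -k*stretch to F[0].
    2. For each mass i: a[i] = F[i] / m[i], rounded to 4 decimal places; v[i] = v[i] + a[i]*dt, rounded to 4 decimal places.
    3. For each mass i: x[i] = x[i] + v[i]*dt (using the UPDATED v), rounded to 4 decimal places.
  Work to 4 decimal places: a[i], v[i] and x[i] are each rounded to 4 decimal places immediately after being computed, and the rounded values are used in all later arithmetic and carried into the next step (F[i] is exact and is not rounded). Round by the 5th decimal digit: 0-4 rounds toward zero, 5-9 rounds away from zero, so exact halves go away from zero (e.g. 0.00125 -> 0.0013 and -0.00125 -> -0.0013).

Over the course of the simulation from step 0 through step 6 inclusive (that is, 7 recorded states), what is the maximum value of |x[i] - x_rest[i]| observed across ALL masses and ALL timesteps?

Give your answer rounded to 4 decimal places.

Step 0: x=[2.0000 7.0000 8.0000] v=[0.0000 0.0000 0.0000]
Step 1: x=[2.4800 6.3600 8.3200] v=[2.4000 -3.2000 1.6000]
Step 2: x=[3.1840 5.4128 8.8064] v=[3.5200 -4.7360 2.4320]
Step 3: x=[3.7352 4.6520 9.2298] v=[2.7558 -3.8042 2.1171]
Step 4: x=[3.8354 4.4769 9.4008] v=[0.5011 -0.8754 0.8549]
Step 5: x=[3.4246 4.9870 9.2640] v=[-2.0540 2.5505 -0.6842]
Step 6: x=[2.7158 5.9314 8.9228] v=[-3.5438 4.7222 -1.7058]
Max displacement = 1.5231

Answer: 1.5231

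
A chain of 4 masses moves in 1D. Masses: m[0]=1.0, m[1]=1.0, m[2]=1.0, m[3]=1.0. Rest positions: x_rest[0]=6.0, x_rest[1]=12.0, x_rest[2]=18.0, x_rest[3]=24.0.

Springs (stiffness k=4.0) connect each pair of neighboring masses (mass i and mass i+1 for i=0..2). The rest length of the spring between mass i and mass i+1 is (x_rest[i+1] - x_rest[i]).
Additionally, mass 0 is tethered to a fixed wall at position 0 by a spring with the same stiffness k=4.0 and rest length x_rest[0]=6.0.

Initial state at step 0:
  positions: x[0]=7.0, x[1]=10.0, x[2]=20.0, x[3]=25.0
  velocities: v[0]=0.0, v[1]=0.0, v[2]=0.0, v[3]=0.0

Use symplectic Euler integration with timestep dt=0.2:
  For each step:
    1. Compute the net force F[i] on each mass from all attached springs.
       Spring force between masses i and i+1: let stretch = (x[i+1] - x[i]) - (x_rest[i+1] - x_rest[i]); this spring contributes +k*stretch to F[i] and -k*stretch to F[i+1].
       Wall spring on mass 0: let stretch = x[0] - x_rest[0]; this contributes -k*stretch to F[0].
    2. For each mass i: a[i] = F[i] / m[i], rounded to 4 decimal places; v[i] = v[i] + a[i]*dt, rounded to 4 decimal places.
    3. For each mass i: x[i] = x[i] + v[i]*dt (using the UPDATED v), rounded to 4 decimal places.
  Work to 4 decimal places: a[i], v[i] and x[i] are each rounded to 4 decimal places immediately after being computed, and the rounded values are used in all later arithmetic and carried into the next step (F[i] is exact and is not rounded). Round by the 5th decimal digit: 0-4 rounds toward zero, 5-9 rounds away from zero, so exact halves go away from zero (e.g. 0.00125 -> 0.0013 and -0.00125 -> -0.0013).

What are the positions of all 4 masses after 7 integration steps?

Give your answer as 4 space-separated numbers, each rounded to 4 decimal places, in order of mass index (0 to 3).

Step 0: x=[7.0000 10.0000 20.0000 25.0000] v=[0.0000 0.0000 0.0000 0.0000]
Step 1: x=[6.3600 11.1200 19.2000 25.1600] v=[-3.2000 5.6000 -4.0000 0.8000]
Step 2: x=[5.4640 12.7712 18.0608 25.3264] v=[-4.4800 8.2560 -5.6960 0.8320]
Step 3: x=[4.8629 14.0996 17.2378 25.2903] v=[-3.0054 6.6419 -4.1152 -0.1805]
Step 4: x=[4.9616 14.4522 17.2010 24.9258] v=[0.4936 1.7631 -0.1838 -1.8225]
Step 5: x=[5.7850 13.7261 17.9604 24.2853] v=[4.1168 -3.6303 3.7970 -3.2023]
Step 6: x=[6.9533 12.4070 19.0543 23.5929] v=[5.8417 -6.5957 5.4695 -3.4622]
Step 7: x=[7.8817 11.2788 19.8108 23.1343] v=[4.6420 -5.6408 3.7825 -2.2931]

Answer: 7.8817 11.2788 19.8108 23.1343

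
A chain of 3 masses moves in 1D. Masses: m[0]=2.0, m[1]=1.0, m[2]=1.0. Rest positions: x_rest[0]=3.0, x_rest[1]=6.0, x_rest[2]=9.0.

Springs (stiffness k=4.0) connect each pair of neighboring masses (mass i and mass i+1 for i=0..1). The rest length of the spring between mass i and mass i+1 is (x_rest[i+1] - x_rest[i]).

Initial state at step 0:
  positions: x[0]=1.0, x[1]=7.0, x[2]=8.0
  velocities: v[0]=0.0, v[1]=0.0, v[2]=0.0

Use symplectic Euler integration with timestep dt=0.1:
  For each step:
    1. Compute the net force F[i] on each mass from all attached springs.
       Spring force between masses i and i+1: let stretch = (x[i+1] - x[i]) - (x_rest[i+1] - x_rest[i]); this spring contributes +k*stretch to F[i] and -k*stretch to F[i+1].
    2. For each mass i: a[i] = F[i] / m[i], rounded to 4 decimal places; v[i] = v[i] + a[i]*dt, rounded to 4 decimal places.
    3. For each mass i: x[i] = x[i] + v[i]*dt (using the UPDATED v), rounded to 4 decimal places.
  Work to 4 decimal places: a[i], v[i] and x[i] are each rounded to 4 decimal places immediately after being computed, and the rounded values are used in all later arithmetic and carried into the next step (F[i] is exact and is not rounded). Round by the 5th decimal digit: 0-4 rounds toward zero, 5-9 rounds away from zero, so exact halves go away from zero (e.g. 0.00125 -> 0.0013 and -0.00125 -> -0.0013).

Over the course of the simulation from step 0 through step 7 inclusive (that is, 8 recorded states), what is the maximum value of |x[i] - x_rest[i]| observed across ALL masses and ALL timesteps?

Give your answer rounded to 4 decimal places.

Answer: 2.3373

Derivation:
Step 0: x=[1.0000 7.0000 8.0000] v=[0.0000 0.0000 0.0000]
Step 1: x=[1.0600 6.8000 8.0800] v=[0.6000 -2.0000 0.8000]
Step 2: x=[1.1748 6.4216 8.2288] v=[1.1480 -3.7840 1.4880]
Step 3: x=[1.3345 5.9056 8.4253] v=[1.5974 -5.1598 1.9651]
Step 4: x=[1.5257 5.3076 8.6410] v=[1.9116 -5.9804 2.1572]
Step 5: x=[1.7325 4.6916 8.8434] v=[2.0680 -6.1598 2.0238]
Step 6: x=[1.9385 4.1233 8.9997] v=[2.0598 -5.6827 1.5631]
Step 7: x=[2.1282 3.6627 9.0810] v=[1.8968 -4.6061 0.8125]
Max displacement = 2.3373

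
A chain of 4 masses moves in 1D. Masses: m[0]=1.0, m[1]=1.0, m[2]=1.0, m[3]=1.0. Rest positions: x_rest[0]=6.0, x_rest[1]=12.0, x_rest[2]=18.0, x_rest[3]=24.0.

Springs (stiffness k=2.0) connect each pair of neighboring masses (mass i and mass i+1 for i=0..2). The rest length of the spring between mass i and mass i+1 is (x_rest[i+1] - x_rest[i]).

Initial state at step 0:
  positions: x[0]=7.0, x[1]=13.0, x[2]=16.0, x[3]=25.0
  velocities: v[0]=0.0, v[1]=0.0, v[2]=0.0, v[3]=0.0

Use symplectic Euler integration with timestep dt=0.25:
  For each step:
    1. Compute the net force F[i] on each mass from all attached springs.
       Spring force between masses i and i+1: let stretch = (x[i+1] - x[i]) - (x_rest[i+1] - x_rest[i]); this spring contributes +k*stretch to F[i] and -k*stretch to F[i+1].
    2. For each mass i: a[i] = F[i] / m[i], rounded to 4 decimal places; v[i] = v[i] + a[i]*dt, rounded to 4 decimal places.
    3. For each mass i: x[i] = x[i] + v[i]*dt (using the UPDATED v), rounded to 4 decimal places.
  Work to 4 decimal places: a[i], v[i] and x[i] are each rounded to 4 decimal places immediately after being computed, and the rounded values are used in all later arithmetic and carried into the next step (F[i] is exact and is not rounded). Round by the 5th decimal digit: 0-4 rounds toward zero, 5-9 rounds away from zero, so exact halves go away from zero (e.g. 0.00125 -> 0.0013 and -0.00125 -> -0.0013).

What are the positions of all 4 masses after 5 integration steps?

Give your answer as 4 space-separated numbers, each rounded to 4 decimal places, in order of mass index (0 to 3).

Step 0: x=[7.0000 13.0000 16.0000 25.0000] v=[0.0000 0.0000 0.0000 0.0000]
Step 1: x=[7.0000 12.6250 16.7500 24.6250] v=[0.0000 -1.5000 3.0000 -1.5000]
Step 2: x=[6.9531 12.0625 17.9688 24.0156] v=[-0.1875 -2.2500 4.8750 -2.4375]
Step 3: x=[6.7949 11.5996 19.2051 23.4004] v=[-0.6328 -1.8516 4.9453 -2.4609]
Step 4: x=[6.4873 11.4868 20.0152 23.0108] v=[-1.2305 -0.4512 3.2402 -1.5586]
Step 5: x=[6.0546 11.8151 20.1337 22.9967] v=[-1.7308 1.3133 0.4738 -0.0564]

Answer: 6.0546 11.8151 20.1337 22.9967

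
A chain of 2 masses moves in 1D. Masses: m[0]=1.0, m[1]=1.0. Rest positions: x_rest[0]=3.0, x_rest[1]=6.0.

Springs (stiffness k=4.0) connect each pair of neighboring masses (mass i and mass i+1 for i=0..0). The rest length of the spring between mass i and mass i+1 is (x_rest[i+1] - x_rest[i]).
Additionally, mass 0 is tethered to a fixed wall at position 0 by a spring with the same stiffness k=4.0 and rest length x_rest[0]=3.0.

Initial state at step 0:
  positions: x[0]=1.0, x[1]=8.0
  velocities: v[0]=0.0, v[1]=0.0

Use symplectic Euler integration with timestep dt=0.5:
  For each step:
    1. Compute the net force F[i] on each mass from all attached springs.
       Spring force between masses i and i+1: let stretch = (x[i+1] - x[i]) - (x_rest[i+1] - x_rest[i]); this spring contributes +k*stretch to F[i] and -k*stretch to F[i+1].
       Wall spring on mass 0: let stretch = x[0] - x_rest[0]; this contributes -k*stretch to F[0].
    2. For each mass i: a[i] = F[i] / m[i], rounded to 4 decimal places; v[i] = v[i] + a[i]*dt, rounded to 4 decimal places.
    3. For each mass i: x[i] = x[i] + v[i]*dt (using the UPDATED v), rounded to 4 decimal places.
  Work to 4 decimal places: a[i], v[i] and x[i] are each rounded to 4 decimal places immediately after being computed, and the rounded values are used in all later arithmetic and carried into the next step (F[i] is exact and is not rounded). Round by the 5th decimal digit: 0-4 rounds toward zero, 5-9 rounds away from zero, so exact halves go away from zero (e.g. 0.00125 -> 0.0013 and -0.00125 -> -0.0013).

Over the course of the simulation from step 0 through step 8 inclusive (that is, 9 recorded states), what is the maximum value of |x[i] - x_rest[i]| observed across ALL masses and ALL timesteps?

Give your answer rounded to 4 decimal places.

Step 0: x=[1.0000 8.0000] v=[0.0000 0.0000]
Step 1: x=[7.0000 4.0000] v=[12.0000 -8.0000]
Step 2: x=[3.0000 6.0000] v=[-8.0000 4.0000]
Step 3: x=[-1.0000 8.0000] v=[-8.0000 4.0000]
Step 4: x=[5.0000 4.0000] v=[12.0000 -8.0000]
Step 5: x=[5.0000 4.0000] v=[0.0000 0.0000]
Step 6: x=[-1.0000 8.0000] v=[-12.0000 8.0000]
Step 7: x=[3.0000 6.0000] v=[8.0000 -4.0000]
Step 8: x=[7.0000 4.0000] v=[8.0000 -4.0000]
Max displacement = 4.0000

Answer: 4.0000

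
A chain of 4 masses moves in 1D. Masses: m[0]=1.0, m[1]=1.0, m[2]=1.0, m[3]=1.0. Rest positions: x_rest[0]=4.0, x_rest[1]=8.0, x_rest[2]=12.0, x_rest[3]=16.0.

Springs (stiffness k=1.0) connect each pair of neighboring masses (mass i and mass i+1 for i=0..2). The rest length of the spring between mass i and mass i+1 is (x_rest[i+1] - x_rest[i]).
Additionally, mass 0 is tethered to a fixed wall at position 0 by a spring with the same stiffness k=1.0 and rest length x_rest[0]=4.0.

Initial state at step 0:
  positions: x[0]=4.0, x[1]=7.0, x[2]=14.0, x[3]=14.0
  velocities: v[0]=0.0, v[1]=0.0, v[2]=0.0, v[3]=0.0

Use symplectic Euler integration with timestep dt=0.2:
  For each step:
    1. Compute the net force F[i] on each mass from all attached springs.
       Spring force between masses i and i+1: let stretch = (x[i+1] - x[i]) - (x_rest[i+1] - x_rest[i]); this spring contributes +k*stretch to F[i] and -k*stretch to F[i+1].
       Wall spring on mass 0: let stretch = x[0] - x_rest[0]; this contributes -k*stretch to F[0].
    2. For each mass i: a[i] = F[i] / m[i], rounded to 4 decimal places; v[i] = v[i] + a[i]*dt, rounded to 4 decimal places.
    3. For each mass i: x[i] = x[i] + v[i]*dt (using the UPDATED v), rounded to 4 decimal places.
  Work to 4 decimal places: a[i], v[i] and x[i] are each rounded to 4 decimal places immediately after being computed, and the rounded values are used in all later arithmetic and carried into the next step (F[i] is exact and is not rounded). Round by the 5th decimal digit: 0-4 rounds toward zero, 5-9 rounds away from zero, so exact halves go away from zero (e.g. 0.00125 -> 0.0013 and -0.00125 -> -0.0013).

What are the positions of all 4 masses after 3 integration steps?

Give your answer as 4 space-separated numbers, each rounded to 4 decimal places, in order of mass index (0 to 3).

Answer: 3.8062 7.8358 12.4915 14.8741

Derivation:
Step 0: x=[4.0000 7.0000 14.0000 14.0000] v=[0.0000 0.0000 0.0000 0.0000]
Step 1: x=[3.9600 7.1600 13.7200 14.1600] v=[-0.2000 0.8000 -1.4000 0.8000]
Step 2: x=[3.8896 7.4544 13.1952 14.4624] v=[-0.3520 1.4720 -2.6240 1.5120]
Step 3: x=[3.8062 7.8358 12.4915 14.8741] v=[-0.4170 1.9072 -3.5187 2.0586]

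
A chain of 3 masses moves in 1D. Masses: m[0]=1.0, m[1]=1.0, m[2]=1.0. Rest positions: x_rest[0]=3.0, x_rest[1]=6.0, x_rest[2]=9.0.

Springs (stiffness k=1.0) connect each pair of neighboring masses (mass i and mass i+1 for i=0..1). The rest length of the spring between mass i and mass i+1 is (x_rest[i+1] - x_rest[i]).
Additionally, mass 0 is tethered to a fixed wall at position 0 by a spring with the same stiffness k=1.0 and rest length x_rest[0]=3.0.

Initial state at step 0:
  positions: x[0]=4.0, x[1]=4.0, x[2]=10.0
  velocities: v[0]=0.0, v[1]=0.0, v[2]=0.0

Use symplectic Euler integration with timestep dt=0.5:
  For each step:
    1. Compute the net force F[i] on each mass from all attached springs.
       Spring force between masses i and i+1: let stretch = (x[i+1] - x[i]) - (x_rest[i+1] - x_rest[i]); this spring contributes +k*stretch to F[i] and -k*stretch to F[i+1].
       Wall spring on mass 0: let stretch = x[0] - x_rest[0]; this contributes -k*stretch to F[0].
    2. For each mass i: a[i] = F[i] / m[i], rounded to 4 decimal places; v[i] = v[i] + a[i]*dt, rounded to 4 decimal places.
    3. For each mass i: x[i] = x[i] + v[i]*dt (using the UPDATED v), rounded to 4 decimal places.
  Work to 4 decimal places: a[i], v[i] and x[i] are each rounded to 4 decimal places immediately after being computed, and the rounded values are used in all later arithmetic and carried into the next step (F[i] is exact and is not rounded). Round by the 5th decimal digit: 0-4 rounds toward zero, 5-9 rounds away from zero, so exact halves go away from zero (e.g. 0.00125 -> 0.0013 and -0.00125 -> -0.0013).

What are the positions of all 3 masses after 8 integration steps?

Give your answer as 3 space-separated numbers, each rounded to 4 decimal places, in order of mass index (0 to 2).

Answer: 2.6217 6.0901 9.1474

Derivation:
Step 0: x=[4.0000 4.0000 10.0000] v=[0.0000 0.0000 0.0000]
Step 1: x=[3.0000 5.5000 9.2500] v=[-2.0000 3.0000 -1.5000]
Step 2: x=[1.8750 7.3125 8.3125] v=[-2.2500 3.6250 -1.8750]
Step 3: x=[1.6406 8.0157 7.8750] v=[-0.4688 1.4063 -0.8750]
Step 4: x=[2.5899 7.0899 8.2227] v=[1.8985 -1.8516 0.6954]
Step 5: x=[4.0167 5.3223 9.0372] v=[2.8536 -3.5352 1.6290]
Step 6: x=[4.7658 4.1570 9.6730] v=[1.4981 -2.3306 1.2716]
Step 7: x=[4.1712 4.5229 9.6798] v=[-1.1892 0.7318 0.0136]
Step 8: x=[2.6217 6.0901 9.1474] v=[-3.0990 3.1344 -1.0649]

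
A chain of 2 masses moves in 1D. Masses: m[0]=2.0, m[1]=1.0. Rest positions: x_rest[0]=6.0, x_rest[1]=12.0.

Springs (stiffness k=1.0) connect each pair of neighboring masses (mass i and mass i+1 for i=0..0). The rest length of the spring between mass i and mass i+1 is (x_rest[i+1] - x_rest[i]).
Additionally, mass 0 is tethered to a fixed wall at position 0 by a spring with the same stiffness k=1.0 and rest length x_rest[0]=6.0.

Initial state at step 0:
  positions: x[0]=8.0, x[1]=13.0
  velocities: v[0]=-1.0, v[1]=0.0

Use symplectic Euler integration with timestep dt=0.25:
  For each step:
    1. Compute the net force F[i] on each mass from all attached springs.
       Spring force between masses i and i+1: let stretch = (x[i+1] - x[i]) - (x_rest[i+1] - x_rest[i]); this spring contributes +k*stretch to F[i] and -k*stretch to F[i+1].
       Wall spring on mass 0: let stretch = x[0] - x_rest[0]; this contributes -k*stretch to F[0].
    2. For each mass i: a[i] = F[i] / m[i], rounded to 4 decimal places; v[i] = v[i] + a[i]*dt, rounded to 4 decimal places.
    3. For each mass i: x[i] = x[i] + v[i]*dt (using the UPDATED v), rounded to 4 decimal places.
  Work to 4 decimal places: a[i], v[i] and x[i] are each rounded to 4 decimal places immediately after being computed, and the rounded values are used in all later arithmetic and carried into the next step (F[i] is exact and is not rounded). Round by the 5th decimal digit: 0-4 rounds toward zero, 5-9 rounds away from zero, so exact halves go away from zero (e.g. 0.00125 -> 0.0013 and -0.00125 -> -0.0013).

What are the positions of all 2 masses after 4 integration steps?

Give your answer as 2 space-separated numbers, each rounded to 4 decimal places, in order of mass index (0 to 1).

Answer: 6.3218 13.3413

Derivation:
Step 0: x=[8.0000 13.0000] v=[-1.0000 0.0000]
Step 1: x=[7.6563 13.0625] v=[-1.3750 0.2500]
Step 2: x=[7.2422 13.1621] v=[-1.6563 0.3985]
Step 3: x=[6.7868 13.2667] v=[-1.8216 0.4185]
Step 4: x=[6.3218 13.3413] v=[-1.8600 0.2985]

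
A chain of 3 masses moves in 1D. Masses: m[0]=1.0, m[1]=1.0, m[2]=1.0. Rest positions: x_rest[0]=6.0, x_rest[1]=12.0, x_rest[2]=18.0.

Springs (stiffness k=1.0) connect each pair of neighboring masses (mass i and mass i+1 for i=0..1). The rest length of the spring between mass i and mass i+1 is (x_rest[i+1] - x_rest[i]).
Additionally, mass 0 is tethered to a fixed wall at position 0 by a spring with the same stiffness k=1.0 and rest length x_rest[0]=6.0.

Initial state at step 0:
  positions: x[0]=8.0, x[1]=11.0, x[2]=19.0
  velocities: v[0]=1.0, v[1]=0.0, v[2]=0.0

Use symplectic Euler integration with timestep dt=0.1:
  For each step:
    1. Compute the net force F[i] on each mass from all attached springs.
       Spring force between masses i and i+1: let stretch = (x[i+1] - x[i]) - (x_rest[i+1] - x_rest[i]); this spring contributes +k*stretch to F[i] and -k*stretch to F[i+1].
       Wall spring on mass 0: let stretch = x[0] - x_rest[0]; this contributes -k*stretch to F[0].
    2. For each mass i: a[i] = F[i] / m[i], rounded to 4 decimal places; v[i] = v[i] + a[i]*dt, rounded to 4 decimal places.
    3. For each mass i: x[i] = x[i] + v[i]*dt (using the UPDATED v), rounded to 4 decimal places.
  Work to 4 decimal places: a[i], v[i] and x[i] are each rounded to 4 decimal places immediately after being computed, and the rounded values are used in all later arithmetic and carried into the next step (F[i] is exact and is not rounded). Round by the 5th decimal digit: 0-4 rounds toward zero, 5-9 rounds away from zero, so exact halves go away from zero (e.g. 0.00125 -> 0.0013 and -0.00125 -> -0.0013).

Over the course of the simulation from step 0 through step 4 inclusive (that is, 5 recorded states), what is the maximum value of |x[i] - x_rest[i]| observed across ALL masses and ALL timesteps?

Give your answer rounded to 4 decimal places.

Step 0: x=[8.0000 11.0000 19.0000] v=[1.0000 0.0000 0.0000]
Step 1: x=[8.0500 11.0500 18.9800] v=[0.5000 0.5000 -0.2000]
Step 2: x=[8.0495 11.1493 18.9407] v=[-0.0050 0.9930 -0.3930]
Step 3: x=[7.9995 11.2955 18.8835] v=[-0.5000 1.4622 -0.5721]
Step 4: x=[7.9025 11.4846 18.8104] v=[-0.9704 1.8914 -0.7309]
Max displacement = 2.0500

Answer: 2.0500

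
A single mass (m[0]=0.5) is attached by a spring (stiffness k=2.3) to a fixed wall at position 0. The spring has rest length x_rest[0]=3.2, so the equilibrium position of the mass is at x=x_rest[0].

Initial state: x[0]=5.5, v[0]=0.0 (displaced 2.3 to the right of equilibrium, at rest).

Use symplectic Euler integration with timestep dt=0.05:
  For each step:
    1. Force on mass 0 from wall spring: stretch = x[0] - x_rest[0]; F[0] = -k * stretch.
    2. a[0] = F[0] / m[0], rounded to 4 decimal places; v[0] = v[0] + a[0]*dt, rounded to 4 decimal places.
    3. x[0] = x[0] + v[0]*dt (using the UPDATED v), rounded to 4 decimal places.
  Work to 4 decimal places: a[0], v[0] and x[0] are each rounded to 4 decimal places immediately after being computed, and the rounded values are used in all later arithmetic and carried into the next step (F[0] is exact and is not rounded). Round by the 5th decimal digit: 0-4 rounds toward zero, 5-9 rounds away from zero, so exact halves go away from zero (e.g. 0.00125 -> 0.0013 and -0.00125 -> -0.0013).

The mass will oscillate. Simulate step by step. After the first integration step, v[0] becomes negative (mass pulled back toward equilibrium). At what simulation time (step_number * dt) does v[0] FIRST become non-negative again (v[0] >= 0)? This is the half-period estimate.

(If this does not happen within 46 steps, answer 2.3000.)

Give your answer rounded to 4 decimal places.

Step 0: x=[5.5000] v=[0.0000]
Step 1: x=[5.4736] v=[-0.5290]
Step 2: x=[5.4210] v=[-1.0519]
Step 3: x=[5.3429] v=[-1.5627]
Step 4: x=[5.2401] v=[-2.0556]
Step 5: x=[5.1139] v=[-2.5248]
Step 6: x=[4.9657] v=[-2.9650]
Step 7: x=[4.7971] v=[-3.3711]
Step 8: x=[4.6102] v=[-3.7384]
Step 9: x=[4.4071] v=[-4.0627]
Step 10: x=[4.1901] v=[-4.3403]
Step 11: x=[3.9617] v=[-4.5680]
Step 12: x=[3.7245] v=[-4.7432]
Step 13: x=[3.4813] v=[-4.8638]
Step 14: x=[3.2349] v=[-4.9285]
Step 15: x=[2.9881] v=[-4.9365]
Step 16: x=[2.7437] v=[-4.8878]
Step 17: x=[2.5046] v=[-4.7829]
Step 18: x=[2.2735] v=[-4.6230]
Step 19: x=[2.0530] v=[-4.4099]
Step 20: x=[1.8457] v=[-4.1461]
Step 21: x=[1.6540] v=[-3.8346]
Step 22: x=[1.4801] v=[-3.4790]
Step 23: x=[1.3259] v=[-3.0834]
Step 24: x=[1.1933] v=[-2.6524]
Step 25: x=[1.0838] v=[-2.1909]
Step 26: x=[0.9986] v=[-1.7042]
Step 27: x=[0.9387] v=[-1.1979]
Step 28: x=[0.9048] v=[-0.6778]
Step 29: x=[0.8973] v=[-0.1499]
Step 30: x=[0.9163] v=[0.3797]
First v>=0 after going negative at step 30, time=1.5000

Answer: 1.5000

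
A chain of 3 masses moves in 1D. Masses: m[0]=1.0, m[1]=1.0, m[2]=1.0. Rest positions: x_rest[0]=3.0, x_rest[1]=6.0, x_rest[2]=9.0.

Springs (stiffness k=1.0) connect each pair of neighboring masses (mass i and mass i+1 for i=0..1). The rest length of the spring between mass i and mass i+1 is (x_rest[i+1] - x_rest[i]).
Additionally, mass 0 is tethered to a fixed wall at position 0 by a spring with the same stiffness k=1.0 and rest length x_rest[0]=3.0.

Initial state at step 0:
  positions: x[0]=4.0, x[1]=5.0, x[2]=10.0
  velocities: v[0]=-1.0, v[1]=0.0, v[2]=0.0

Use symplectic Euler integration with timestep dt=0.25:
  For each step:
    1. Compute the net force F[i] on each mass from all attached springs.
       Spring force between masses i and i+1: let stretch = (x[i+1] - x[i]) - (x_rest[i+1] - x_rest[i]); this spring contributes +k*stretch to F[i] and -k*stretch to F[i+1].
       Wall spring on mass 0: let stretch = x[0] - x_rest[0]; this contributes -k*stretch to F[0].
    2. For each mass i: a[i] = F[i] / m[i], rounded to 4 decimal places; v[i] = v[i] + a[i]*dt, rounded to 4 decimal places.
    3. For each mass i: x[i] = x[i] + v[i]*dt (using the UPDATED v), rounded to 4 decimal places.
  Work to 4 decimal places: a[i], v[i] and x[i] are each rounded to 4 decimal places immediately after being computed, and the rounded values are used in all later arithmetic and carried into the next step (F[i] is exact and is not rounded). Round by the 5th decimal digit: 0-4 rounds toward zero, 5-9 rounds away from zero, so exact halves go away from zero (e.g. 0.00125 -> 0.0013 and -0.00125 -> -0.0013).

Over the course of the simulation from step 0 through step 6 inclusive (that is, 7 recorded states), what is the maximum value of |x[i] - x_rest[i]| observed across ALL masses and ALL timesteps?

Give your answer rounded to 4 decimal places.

Answer: 1.4598

Derivation:
Step 0: x=[4.0000 5.0000 10.0000] v=[-1.0000 0.0000 0.0000]
Step 1: x=[3.5625 5.2500 9.8750] v=[-1.7500 1.0000 -0.5000]
Step 2: x=[3.0078 5.6836 9.6484] v=[-2.2188 1.7344 -0.9063]
Step 3: x=[2.4324 6.1978 9.3615] v=[-2.3018 2.0567 -1.1475]
Step 4: x=[1.9403 6.6744 9.0644] v=[-1.9686 1.9063 -1.1884]
Step 5: x=[1.6228 7.0045 8.8054] v=[-1.2702 1.3203 -1.0359]
Step 6: x=[1.5402 7.1108 8.6214] v=[-0.3305 0.4251 -0.7361]
Max displacement = 1.4598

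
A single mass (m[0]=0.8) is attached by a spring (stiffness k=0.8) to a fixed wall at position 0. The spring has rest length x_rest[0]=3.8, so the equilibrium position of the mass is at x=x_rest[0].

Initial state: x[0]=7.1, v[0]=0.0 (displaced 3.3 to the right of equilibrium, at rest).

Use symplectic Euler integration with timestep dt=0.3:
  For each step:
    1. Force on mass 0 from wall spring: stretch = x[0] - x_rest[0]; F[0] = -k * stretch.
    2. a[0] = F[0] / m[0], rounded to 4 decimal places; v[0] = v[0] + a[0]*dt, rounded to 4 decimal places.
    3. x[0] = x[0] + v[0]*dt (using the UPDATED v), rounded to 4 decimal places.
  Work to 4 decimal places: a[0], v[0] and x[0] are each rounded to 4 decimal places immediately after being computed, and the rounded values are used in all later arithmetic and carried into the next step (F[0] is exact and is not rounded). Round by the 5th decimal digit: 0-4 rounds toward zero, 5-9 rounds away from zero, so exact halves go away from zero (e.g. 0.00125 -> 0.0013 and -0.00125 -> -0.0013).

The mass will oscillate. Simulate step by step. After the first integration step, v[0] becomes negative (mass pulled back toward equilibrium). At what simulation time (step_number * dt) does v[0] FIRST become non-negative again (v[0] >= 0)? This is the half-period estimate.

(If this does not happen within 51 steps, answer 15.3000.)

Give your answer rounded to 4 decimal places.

Answer: 3.3000

Derivation:
Step 0: x=[7.1000] v=[0.0000]
Step 1: x=[6.8030] v=[-0.9900]
Step 2: x=[6.2357] v=[-1.8909]
Step 3: x=[5.4492] v=[-2.6216]
Step 4: x=[4.5143] v=[-3.1164]
Step 5: x=[3.5151] v=[-3.3307]
Step 6: x=[2.5415] v=[-3.2452]
Step 7: x=[1.6812] v=[-2.8677]
Step 8: x=[1.0116] v=[-2.2321]
Step 9: x=[0.5929] v=[-1.3956]
Step 10: x=[0.4629] v=[-0.4335]
Step 11: x=[0.6332] v=[0.5676]
First v>=0 after going negative at step 11, time=3.3000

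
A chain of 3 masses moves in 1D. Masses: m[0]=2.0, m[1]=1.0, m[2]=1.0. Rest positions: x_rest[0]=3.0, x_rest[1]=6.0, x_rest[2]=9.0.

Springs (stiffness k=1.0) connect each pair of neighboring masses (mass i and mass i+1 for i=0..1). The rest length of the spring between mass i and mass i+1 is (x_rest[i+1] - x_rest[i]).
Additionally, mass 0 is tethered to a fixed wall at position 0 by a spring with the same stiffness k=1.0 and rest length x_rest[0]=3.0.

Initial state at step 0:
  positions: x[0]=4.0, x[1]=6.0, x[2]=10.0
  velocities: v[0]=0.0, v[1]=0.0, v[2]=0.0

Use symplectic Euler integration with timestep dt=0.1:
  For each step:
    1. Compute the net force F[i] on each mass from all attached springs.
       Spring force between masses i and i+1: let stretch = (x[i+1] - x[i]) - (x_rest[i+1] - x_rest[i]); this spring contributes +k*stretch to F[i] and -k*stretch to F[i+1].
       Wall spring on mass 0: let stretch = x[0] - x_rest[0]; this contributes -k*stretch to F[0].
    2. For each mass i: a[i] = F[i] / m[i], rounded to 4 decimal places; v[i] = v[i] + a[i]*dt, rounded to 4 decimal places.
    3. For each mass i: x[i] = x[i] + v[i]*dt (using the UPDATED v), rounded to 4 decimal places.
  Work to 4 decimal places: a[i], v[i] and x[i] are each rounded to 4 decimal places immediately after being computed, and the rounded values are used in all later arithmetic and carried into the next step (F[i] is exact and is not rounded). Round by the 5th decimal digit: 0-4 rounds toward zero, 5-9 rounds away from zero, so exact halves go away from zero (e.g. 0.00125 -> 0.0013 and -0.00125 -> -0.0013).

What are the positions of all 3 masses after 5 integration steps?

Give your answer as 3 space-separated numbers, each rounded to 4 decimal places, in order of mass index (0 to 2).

Answer: 3.8569 6.2795 9.8602

Derivation:
Step 0: x=[4.0000 6.0000 10.0000] v=[0.0000 0.0000 0.0000]
Step 1: x=[3.9900 6.0200 9.9900] v=[-0.1000 0.2000 -0.1000]
Step 2: x=[3.9702 6.0594 9.9703] v=[-0.1980 0.3940 -0.1970]
Step 3: x=[3.9410 6.1170 9.9415] v=[-0.2921 0.5762 -0.2881]
Step 4: x=[3.9030 6.1911 9.9044] v=[-0.3804 0.7411 -0.3706]
Step 5: x=[3.8569 6.2795 9.8602] v=[-0.4612 0.8836 -0.4419]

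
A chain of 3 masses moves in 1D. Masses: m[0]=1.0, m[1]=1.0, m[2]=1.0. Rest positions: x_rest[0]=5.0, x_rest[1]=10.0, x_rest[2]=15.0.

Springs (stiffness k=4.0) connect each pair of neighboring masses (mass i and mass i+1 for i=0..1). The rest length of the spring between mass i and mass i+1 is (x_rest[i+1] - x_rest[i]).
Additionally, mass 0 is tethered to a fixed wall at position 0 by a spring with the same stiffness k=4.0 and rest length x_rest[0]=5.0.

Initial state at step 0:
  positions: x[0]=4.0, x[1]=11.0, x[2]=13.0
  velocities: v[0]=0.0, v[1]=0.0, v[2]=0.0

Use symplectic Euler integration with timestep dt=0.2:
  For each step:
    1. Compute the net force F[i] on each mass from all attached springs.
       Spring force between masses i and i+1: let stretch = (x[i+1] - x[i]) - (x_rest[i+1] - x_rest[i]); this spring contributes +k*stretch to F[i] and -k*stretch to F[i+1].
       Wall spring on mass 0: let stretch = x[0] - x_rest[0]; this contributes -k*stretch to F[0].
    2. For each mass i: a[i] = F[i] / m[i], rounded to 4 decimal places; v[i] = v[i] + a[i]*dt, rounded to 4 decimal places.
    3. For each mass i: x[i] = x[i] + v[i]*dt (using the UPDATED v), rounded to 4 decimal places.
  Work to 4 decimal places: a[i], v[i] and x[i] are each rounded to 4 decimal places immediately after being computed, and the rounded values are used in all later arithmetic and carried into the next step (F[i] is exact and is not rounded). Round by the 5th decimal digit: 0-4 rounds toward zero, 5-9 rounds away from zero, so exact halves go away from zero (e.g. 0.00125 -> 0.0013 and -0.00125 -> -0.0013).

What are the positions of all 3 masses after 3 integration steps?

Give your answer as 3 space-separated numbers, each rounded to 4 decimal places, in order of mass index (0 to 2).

Answer: 5.6276 8.0391 14.9543

Derivation:
Step 0: x=[4.0000 11.0000 13.0000] v=[0.0000 0.0000 0.0000]
Step 1: x=[4.4800 10.2000 13.4800] v=[2.4000 -4.0000 2.4000]
Step 2: x=[5.1584 9.0096 14.2352] v=[3.3920 -5.9520 3.7760]
Step 3: x=[5.6276 8.0391 14.9543] v=[2.3462 -4.8525 3.5955]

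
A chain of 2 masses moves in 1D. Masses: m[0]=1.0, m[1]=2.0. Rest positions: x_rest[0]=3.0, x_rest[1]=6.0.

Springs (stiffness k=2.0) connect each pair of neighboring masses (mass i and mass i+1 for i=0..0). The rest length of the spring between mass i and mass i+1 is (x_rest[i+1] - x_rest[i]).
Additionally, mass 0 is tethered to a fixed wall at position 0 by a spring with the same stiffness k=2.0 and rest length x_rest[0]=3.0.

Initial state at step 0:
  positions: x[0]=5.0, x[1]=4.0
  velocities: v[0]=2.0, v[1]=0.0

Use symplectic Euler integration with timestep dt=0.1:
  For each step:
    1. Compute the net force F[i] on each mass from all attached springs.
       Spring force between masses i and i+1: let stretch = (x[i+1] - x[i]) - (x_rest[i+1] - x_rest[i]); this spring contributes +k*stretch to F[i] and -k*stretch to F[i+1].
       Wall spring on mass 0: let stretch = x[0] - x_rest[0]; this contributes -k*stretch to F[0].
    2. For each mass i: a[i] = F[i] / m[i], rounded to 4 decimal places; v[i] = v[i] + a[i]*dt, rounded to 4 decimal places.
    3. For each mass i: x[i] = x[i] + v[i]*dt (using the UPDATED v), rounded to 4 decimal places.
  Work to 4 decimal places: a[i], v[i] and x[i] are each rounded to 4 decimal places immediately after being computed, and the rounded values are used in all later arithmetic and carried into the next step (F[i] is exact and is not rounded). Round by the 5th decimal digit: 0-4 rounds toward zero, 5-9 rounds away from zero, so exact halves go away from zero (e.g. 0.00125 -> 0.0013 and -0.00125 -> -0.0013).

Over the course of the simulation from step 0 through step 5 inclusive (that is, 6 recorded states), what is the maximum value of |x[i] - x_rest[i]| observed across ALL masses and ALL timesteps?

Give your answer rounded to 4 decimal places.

Step 0: x=[5.0000 4.0000] v=[2.0000 0.0000]
Step 1: x=[5.0800 4.0400] v=[0.8000 0.4000]
Step 2: x=[5.0376 4.1204] v=[-0.4240 0.8040]
Step 3: x=[4.8761 4.2400] v=[-1.6150 1.1957]
Step 4: x=[4.6044 4.3959] v=[-2.7174 1.5593]
Step 5: x=[4.2364 4.5839] v=[-3.6800 1.8802]
Max displacement = 2.0800

Answer: 2.0800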